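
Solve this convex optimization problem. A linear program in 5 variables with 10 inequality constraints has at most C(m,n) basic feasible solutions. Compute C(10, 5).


Each vertex corresponds to some choice of n active constraints out of m, so the number of vertices is at most C(m, n) = m! / (n!(m-n)!).
m = 10, n = 5
Numerator: 10 * 9 * 8 * 7 * 6
Denominator: 5! = 120
C(10, 5) = 252


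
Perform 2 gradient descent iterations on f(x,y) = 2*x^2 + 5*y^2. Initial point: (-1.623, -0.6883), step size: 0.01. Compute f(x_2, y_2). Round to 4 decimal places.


Gradient descent on f(x,y) = 2*x^2 + 5*y^2.
Starting point: (-1.623, -0.6883), alpha = 0.01
Step 1: grad_x = 2*2*-1.623 = -6.492, grad_y = 2*5*-0.6883 = -6.883
  x_1 = -1.623 - 0.01*-6.492 = -1.5581
  y_1 = -0.6883 - 0.01*-6.883 = -0.6195
Step 2: grad_x = 2*2*-1.5581 = -6.2323, grad_y = 2*5*-0.6195 = -6.1947
  x_2 = -1.5581 - 0.01*-6.2323 = -1.4958
  y_2 = -0.6195 - 0.01*-6.1947 = -0.5575
f(-1.4958, -0.5575) = 2*(-1.4958)^2 + 5*(-0.5575)^2 = 6.0287


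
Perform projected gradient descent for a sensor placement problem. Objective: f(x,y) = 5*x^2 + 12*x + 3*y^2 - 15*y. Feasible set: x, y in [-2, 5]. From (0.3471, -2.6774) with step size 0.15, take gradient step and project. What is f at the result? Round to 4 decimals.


Step 1: Compute gradient at (0.3471, -2.6774).
grad_x = 2*5*0.3471 + 12 = 15.471
grad_y = 2*3*-2.6774 - 15 = -31.0644
Step 2: Gradient step.
x_raw = 0.3471 - 0.15*15.471 = -1.9736
y_raw = -2.6774 - 0.15*-31.0644 = 1.9823
Step 3: Project onto [-2, 5].
x_proj = clip(-1.9736) = -1.9736
y_proj = clip(1.9823) = 1.9823
Step 4: Evaluate f.
f(-1.9736, 1.9823) = -22.1539


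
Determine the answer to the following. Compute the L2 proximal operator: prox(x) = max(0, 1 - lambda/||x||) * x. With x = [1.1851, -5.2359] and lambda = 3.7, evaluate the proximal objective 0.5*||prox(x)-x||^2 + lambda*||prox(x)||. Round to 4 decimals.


Step 1: Compute ||x||.
||x|| = 5.3683
Step 2: Compute scaling factor.
scale = max(0, 1 - 3.7/5.3683) = 0.3108
Step 3: prox(x) = [0.3683, -1.6272]
||prox(x)|| = 1.6683
Step 4: Proximal objective.
0.5*||prox-x||^2 = 6.845
lambda*||prox|| = 6.1727
Total = 13.0179


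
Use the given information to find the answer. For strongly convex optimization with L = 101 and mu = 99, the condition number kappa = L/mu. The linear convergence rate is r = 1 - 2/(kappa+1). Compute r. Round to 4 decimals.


Step 1: Compute the condition number.
kappa = L/mu = 101/99 = 1.0202
Step 2: Compute the convergence rate.
r = 1 - 2/(kappa + 1) = 1 - 2*mu/(L + mu) = (L - mu)/(L + mu) = 2/200 = 0.01


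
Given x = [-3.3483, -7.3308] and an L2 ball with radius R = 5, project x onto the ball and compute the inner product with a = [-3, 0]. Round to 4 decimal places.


Step 1: Compute ||x|| (intermediates to 6 decimals).
||x|| = sqrt((-3.3483)^2 + (-7.3308)^2) = 8.059264
Step 2: Project.
Since ||x|| > R, scale = R/||x|| = 5/8.059264 = 0.620404, proj(x) = scale * x
proj(x) = [-2.077299, -4.548058]
Step 3: Dot product.
a^T * proj(x) = -3*(-2.077299) + 0*(-4.548058) = 6.2319


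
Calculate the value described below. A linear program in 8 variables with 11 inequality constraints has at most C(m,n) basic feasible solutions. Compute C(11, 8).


Each vertex corresponds to some choice of n active constraints out of m, so the number of vertices is at most C(m, n) = m! / (n!(m-n)!).
m = 11, n = 8
Numerator: 11 * 10 * 9 * 8 * 7 * 6 * 5 * 4
Denominator: 8! = 40320
C(11, 8) = 165


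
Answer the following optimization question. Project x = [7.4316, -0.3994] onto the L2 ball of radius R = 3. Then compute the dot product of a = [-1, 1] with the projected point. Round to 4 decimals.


Step 1: Compute ||x|| (intermediates to 6 decimals).
||x|| = sqrt(7.4316^2 + (-0.3994)^2) = 7.442325
Step 2: Project.
Since ||x|| > R, scale = R/||x|| = 3/7.442325 = 0.4031, proj(x) = scale * x
proj(x) = [2.995678, -0.160998]
Step 3: Dot product.
a^T * proj(x) = -1*2.995678 + 1*(-0.160998) = -3.1567


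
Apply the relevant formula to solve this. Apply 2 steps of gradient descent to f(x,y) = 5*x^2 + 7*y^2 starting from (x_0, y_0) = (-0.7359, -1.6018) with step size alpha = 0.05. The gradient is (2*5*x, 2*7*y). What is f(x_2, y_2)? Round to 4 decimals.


Gradient descent on f(x,y) = 5*x^2 + 7*y^2.
Starting point: (-0.7359, -1.6018), alpha = 0.05
Step 1: grad_x = 2*5*-0.7359 = -7.359, grad_y = 2*7*-1.6018 = -22.4252
  x_1 = -0.7359 - 0.05*-7.359 = -0.368
  y_1 = -1.6018 - 0.05*-22.4252 = -0.4805
Step 2: grad_x = 2*5*-0.368 = -3.6795, grad_y = 2*7*-0.4805 = -6.7276
  x_2 = -0.368 - 0.05*-3.6795 = -0.184
  y_2 = -0.4805 - 0.05*-6.7276 = -0.1442
f(-0.184, -0.1442) = 5*(-0.184)^2 + 7*(-0.1442)^2 = 0.3147


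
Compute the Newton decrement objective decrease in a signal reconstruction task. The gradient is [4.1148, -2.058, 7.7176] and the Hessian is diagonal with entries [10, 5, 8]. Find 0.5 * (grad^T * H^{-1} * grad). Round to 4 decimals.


Step 1: H is diagonal, so H^(-1) * g = [0.4115, -0.4116, 0.9647].
Step 2: g^T H^(-1) g = sum_i g_i^2 / H_ii
  = (4.1148)^2/10 + (-2.058)^2/5 + (7.7176)^2/8
  = 1.6932 + 0.8471 + 7.4452 = 9.9854
Step 3: Objective decrease = 0.5 * g^T H^(-1) g = 4.9927


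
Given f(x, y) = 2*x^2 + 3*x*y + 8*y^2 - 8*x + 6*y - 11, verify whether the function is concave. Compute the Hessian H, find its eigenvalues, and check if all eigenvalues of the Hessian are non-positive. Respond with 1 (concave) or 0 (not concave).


The Hessian of f(x,y) = 2*x^2 + 3*x*y + 8*y^2 - 8*x + 6*y - 11 is:
H = [[4, 3], [3, 16]]
Trace = 4 + 16 = 20
Determinant = 4*16 - (3)^2 = 55
Discriminant = (20)^2 - 4*55 = 180.0
Eigenvalues: lambda_1 = 3.2918, lambda_2 = 16.7082
The function is not concave.

0


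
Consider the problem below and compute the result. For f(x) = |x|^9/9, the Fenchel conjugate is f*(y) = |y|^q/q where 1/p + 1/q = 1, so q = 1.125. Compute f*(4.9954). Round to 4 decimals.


The conjugate exponent q satisfies 1/p + 1/q = 1.
p = 9, so q = 9/(9 - 1) = 1.125
|y|^q = 4.9954^1.125 = 6.1079
f*(4.9954) = 6.1079 / 1.125 = 5.4292


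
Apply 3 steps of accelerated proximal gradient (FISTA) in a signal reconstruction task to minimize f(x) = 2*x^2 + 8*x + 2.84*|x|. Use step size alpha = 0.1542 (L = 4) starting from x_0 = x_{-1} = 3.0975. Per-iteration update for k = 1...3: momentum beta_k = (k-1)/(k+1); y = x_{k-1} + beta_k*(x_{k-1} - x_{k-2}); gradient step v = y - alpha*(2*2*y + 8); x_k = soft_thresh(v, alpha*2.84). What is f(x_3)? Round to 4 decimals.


FISTA on f(x) = 2*x^2 + 8*x + 2.84*|x|
L = 4, alpha = 0.1542
Iteration 1: beta = 0.0, y = 3.0975 + 0.0*(3.0975 - 3.0975) = 3.0975
  grad(y) = 20.39, v = y - alpha*grad = -0.0466
  prox(v) = soft_thresh(-0.0466, 0.4379) = 0.0
Iteration 2: beta = 0.3333, y = 0.0 + 0.3333*(0.0 - 3.0975) = -1.0325
  grad(y) = 3.87, v = y - alpha*grad = -1.6293
  prox(v) = soft_thresh(-1.6293, 0.4379) = -1.1913
Iteration 3: beta = 0.5, y = -1.1913 + 0.5*(-1.1913 - 0.0) = -1.787
  grad(y) = 0.852, v = y - alpha*grad = -1.9184
  prox(v) = soft_thresh(-1.9184, 0.4379) = -1.4804
f(x_3) = 2*(-1.4804)^2 + 8*(-1.4804) + 2.84*|-1.4804| = -3.2557


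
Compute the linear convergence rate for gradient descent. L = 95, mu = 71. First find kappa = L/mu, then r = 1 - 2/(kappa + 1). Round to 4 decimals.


Step 1: Compute the condition number.
kappa = L/mu = 95/71 = 1.338
Step 2: Compute the convergence rate.
r = 1 - 2/(kappa + 1) = 1 - 2*mu/(L + mu) = (L - mu)/(L + mu) = 24/166 = 0.1446


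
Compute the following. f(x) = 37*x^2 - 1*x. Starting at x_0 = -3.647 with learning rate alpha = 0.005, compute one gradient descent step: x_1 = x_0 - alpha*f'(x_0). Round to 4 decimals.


We compute the gradient at x_0 and apply the update.
f'(x) = 74*x - 1
f'(-3.647) = 74*-3.647 - 1 = -270.878
x_1 = -3.647 - 0.005*-270.878 = -2.2926


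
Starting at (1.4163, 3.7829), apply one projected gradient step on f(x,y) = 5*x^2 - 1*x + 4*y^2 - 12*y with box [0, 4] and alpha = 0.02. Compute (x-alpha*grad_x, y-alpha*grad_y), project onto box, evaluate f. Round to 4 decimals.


Step 1: Compute gradient at (1.4163, 3.7829).
grad_x = 2*5*1.4163 - 1 = 13.163
grad_y = 2*4*3.7829 - 12 = 18.2632
Step 2: Gradient step.
x_raw = 1.4163 - 0.02*13.163 = 1.153
y_raw = 3.7829 - 0.02*18.2632 = 3.4176
Step 3: Project onto [0, 4].
x_proj = clip(1.153) = 1.153
y_proj = clip(3.4176) = 3.4176
Step 4: Evaluate f.
f(1.153, 3.4176) = 11.2038


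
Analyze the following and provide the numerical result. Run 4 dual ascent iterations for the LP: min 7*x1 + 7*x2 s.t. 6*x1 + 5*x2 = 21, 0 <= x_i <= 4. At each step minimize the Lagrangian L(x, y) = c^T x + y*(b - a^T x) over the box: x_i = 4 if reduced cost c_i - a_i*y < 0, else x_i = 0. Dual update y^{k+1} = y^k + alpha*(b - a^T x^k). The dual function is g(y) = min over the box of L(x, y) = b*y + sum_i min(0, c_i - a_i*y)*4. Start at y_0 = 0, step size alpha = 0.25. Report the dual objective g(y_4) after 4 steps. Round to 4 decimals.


Dual ascent for LP: min 7*x1 + 7*x2, 6*x1 + 5*x2 = 21, 0 <= x_i <= 4
Step 1: y^k = 0.0, reduced costs: (7.0, 7.0)
  x^k = (0.0, 0.0), subgradient = b - a^T x = 21.0
  y^{k+1} = 0.0 + 0.25*21.0 = 5.25
Step 2: y^k = 5.25, reduced costs: (-24.5, -19.25)
  x^k = (4.0, 4.0), subgradient = b - a^T x = -23.0
  y^{k+1} = 5.25 + 0.25*-23.0 = -0.5
Step 3: y^k = -0.5, reduced costs: (10.0, 9.5)
  x^k = (0.0, 0.0), subgradient = b - a^T x = 21.0
  y^{k+1} = -0.5 + 0.25*21.0 = 4.75
Step 4: y^k = 4.75, reduced costs: (-21.5, -16.75)
  x^k = (4.0, 4.0), subgradient = b - a^T x = -23.0
  y^{k+1} = 4.75 + 0.25*-23.0 = -1.0
Dual objective at y_4 = -1.0: reduced costs (13.0, 12.0), box minimizer x = (0.0, 0.0)
g(y_4) = b*y + (c1 - a1*y)*x1 + (c2 - a2*y)*x2 = 21*(-1.0) + 13.0*0.0 + 12.0*0.0 = -21.0 + 0.0 + 0.0 = -21.0


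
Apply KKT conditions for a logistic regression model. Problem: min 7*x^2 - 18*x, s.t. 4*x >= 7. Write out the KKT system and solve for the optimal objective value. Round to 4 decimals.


Step 1: Try lambda = 0 (constraint inactive).
x_unc = 18/(2*7) = 1.2857
Check: 4*1.2857 = 5.1428 < 7 -- violated!
Step 2: Constraint must be active: 4*x = 7
x* = 7/4 = 1.75
lambda = (2*7*1.75 - 18)/4 = 1.625
Step 3: Compute optimal value.
f(x*) = 7*1.75^2 - 18*1.75 = -10.0625


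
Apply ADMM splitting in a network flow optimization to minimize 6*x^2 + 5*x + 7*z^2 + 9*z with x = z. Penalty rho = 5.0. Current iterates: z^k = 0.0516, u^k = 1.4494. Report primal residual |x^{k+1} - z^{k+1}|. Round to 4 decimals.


ADMM iteration with rho = 5.0, z^k = 0.0516, u^k = 1.4494
Step 1: x-update.
Minimize 6*x^2 + 5*x + (5.0/2)*(x - 0.0516 + 1.4494)^2
FOC: (2*6 + 5.0)*x = -5 + 5.0*(0.0516 - 1.4494)
x^{k+1} = -0.7052
Step 2: z-update.
Minimize 7*z^2 + 9*z + (5.0/2)*(-0.7052 - z + 1.4494)^2
FOC: (2*7 + 5.0)*z = -9 + 5.0*(-0.7052 + 1.4494)
z^{k+1} = -0.2779
Step 3: u-update.
u^{k+1} = 1.4494 - 0.7052 + 0.2779 = 1.022
Step 4: Primal residual = |-0.7052 + 0.2779| = 0.4274


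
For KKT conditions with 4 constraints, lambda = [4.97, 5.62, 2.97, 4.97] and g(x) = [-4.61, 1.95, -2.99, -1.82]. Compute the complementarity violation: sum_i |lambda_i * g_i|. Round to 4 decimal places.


KKT complementary slackness check:
lambda_1 * g_1 = 4.97 * -4.61 = -22.9117
lambda_2 * g_2 = 5.62 * 1.95 = 10.959
lambda_3 * g_3 = 2.97 * -2.99 = -8.8803
lambda_4 * g_4 = 4.97 * -1.82 = -9.0454
Total violation = 22.9117 + 10.959 + 8.8803 + 9.0454 = 51.7964


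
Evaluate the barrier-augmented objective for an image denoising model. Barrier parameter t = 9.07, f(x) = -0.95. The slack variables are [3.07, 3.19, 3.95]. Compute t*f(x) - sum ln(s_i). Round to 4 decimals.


Step 1: Compute log-barrier.
ln values: [1.1217, 1.16, 1.3737]
phi = -(1.1217 + 1.16 + 1.3737) = -3.6554
Step 2: Compute augmented objective.
t*f(x) = 9.07*-0.95 = -8.6165
Total = -8.6165 - 3.6554 = -12.2719


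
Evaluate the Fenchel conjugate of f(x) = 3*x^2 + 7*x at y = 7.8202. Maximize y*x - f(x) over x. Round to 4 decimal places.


f*(y) = sup_x {y*x - a*x^2 - b*x} = sup_x {(y-b)*x - a*x^2}
FOC: (y - b) - 2a*x = 0 => x* = (y - b)/(2a)
x* = (7.8202 - 7)/(2*3) = 0.1367
f*(7.8202) = (y-b)^2/(4a) = (7.8202 - 7)^2/(4*3)
= 0.6727/12 = 0.0561


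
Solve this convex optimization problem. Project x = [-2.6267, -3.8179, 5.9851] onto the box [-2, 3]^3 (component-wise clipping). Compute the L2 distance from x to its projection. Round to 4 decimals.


Project each component onto [-2, 3].
clip(-2.6267) = -2.0, clip(-3.8179) = -2.0, clip(5.9851) = 3.0
Projection = [-2.0, -2.0, 3.0]
Squared diffs: [0.3928, 3.3048, 8.9108]
Distance = sqrt(12.6084) = 3.5508


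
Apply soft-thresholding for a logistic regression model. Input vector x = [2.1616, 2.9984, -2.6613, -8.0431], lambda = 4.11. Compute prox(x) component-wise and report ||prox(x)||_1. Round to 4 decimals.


Soft-thresholding with lambda = 4.11:
prox(2.1616) = sign(2.1616)*max(|2.1616| - 4.11, 0) = 0.0
prox(2.9984) = sign(2.9984)*max(|2.9984| - 4.11, 0) = 0.0
prox(-2.6613) = sign(-2.6613)*max(|-2.6613| - 4.11, 0) = 0.0
prox(-8.0431) = sign(-8.0431)*max(|-8.0431| - 4.11, 0) = -3.9331
prox(x) = [0.0, 0.0, 0.0, -3.9331]
||prox(x)||_1 = 0.0 + 0.0 + 0.0 + 3.9331 = 3.9331


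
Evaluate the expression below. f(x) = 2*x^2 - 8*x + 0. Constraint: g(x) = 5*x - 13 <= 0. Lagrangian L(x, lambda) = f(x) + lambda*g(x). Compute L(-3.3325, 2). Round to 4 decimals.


Step 1: Evaluate f(x).
f(-3.3325) = 2*(-3.3325)^2 - 8*(-3.3325) + 0 = 48.8711
Step 2: Evaluate g(x).
g(-3.3325) = 5*-3.3325 - 13 = -29.6625
Step 3: Compute Lagrangian.
L = 48.8711 + 2*-29.6625 = -10.4539


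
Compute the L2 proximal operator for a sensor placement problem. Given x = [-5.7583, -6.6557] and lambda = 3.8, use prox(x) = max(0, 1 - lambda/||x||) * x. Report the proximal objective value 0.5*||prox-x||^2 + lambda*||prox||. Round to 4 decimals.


Step 1: Compute ||x||.
||x|| = 8.8009
Step 2: Compute scaling factor.
scale = max(0, 1 - 3.8/8.8009) = 0.5682
Step 3: prox(x) = [-3.272, -3.782]
||prox(x)|| = 5.0009
Step 4: Proximal objective.
0.5*||prox-x||^2 = 7.22
lambda*||prox|| = 19.0034
Total = 26.2235


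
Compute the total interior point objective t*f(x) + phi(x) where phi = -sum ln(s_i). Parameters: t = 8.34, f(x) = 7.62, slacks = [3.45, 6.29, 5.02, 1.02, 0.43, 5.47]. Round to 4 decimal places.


Step 1: Compute log-barrier.
ln values: [1.2384, 1.839, 1.6134, 0.0198, -0.844, 1.6993]
phi = -(1.2384 + 1.839 + 1.6134 + 0.0198 - 0.844 + 1.6993) = -5.5659
Step 2: Compute augmented objective.
t*f(x) = 8.34*7.62 = 63.5508
Total = 63.5508 - 5.5659 = 57.9849


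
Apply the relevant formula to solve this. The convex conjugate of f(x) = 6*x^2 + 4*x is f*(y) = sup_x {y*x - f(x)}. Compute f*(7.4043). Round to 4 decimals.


f*(y) = sup_x {y*x - a*x^2 - b*x} = sup_x {(y-b)*x - a*x^2}
FOC: (y - b) - 2a*x = 0 => x* = (y - b)/(2a)
x* = (7.4043 - 4)/(2*6) = 0.2837
f*(7.4043) = (y-b)^2/(4a) = (7.4043 - 4)^2/(4*6)
= 11.5893/24 = 0.4829


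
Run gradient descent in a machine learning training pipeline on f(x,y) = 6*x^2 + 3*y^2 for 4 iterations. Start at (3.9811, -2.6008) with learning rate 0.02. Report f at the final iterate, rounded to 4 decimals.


Gradient descent on f(x,y) = 6*x^2 + 3*y^2.
Starting point: (3.9811, -2.6008), alpha = 0.02
Step 1: grad_x = 2*6*3.9811 = 47.7732, grad_y = 2*3*-2.6008 = -15.6048
  x_1 = 3.9811 - 0.02*47.7732 = 3.0256
  y_1 = -2.6008 - 0.02*-15.6048 = -2.2887
Step 2: grad_x = 2*6*3.0256 = 36.3076, grad_y = 2*3*-2.2887 = -13.7322
  x_2 = 3.0256 - 0.02*36.3076 = 2.2995
  y_2 = -2.2887 - 0.02*-13.7322 = -2.0141
Step 3: grad_x = 2*6*2.2995 = 27.5938, grad_y = 2*3*-2.0141 = -12.0844
  x_3 = 2.2995 - 0.02*27.5938 = 1.7476
  y_3 = -2.0141 - 0.02*-12.0844 = -1.7724
Step 4: grad_x = 2*6*1.7476 = 20.9713, grad_y = 2*3*-1.7724 = -10.6342
  x_4 = 1.7476 - 0.02*20.9713 = 1.3282
  y_4 = -1.7724 - 0.02*-10.6342 = -1.5597
f(1.3282, -1.5597) = 6*1.3282^2 + 3*(-1.5597)^2 = 17.8823


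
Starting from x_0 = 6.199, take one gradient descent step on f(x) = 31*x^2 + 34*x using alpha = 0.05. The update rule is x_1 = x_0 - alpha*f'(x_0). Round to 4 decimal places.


We compute the gradient at x_0 and apply the update.
f'(x) = 62*x + 34
f'(6.199) = 62*6.199 + 34 = 418.338
x_1 = 6.199 - 0.05*418.338 = -14.7179


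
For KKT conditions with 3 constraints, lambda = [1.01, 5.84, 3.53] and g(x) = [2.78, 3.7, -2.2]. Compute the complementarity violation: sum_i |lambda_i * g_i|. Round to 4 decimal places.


KKT complementary slackness check:
lambda_1 * g_1 = 1.01 * 2.78 = 2.8078
lambda_2 * g_2 = 5.84 * 3.7 = 21.608
lambda_3 * g_3 = 3.53 * -2.2 = -7.766
Total violation = 2.8078 + 21.608 + 7.766 = 32.1818


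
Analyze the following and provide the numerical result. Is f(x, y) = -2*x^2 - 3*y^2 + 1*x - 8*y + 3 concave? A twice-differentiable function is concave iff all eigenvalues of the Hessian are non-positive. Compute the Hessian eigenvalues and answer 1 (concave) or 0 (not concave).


The Hessian of f(x,y) = -2*x^2 - 3*y^2 + 1*x - 8*y + 3 is:
H = [[-4, 0], [0, -6]]
Trace = -4 - 6 = -10
Determinant = -4*-6 - (0)^2 = 24
Discriminant = (-10)^2 - 4*24 = 4.0
Eigenvalues: lambda_1 = -6.0, lambda_2 = -4.0
The function is concave.

1


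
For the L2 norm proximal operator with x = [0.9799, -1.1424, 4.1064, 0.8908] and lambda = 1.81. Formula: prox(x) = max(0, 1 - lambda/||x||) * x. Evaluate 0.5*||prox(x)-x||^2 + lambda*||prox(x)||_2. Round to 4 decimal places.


Step 1: Compute ||x||.
||x|| = 4.4633
Step 2: Compute scaling factor.
scale = max(0, 1 - 1.81/4.4633) = 0.5945
Step 3: prox(x) = [0.5825, -0.6791, 2.4411, 0.5296]
||prox(x)|| = 2.6533
Step 4: Proximal objective.
0.5*||prox-x||^2 = 1.6381
lambda*||prox|| = 4.8025
Total = 6.4406


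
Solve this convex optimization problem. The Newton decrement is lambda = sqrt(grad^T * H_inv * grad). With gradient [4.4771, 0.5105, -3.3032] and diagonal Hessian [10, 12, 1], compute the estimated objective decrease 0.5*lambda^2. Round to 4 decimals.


Step 1: H is diagonal, so H^(-1) * g = [0.4477, 0.0425, -3.3032].
Step 2: g^T H^(-1) g = sum_i g_i^2 / H_ii
  = (4.4771)^2/10 + (0.5105)^2/12 + (-3.3032)^2/1
  = 2.0044 + 0.0217 + 10.9111 = 12.9373
Step 3: Objective decrease = 0.5 * g^T H^(-1) g = 6.4686


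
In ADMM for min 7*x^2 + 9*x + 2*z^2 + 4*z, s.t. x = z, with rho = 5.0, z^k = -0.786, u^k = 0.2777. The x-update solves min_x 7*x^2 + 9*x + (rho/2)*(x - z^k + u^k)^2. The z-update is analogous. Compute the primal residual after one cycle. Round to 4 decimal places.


ADMM iteration with rho = 5.0, z^k = -0.786, u^k = 0.2777
Step 1: x-update.
Minimize 7*x^2 + 9*x + (5.0/2)*(x + 0.786 + 0.2777)^2
FOC: (2*7 + 5.0)*x = -9 + 5.0*(-0.786 - 0.2777)
x^{k+1} = -0.7536
Step 2: z-update.
Minimize 2*z^2 + 4*z + (5.0/2)*(-0.7536 - z + 0.2777)^2
FOC: (2*2 + 5.0)*z = -4 + 5.0*(-0.7536 + 0.2777)
z^{k+1} = -0.7088
Step 3: u-update.
u^{k+1} = 0.2777 - 0.7536 + 0.7088 = 0.2329
Step 4: Primal residual = |-0.7536 + 0.7088| = 0.0448


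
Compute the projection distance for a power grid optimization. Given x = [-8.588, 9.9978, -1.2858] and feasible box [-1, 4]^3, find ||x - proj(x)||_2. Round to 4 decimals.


Project each component onto [-1, 4].
clip(-8.588) = -1.0, clip(9.9978) = 4.0, clip(-1.2858) = -1.0
Projection = [-1.0, 4.0, -1.0]
Squared diffs: [57.5777, 35.9736, 0.0817]
Distance = sqrt(93.633) = 9.6764


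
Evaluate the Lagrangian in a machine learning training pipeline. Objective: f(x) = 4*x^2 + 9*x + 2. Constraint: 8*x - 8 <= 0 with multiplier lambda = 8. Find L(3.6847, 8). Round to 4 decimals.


Step 1: Evaluate f(x).
f(3.6847) = 4*3.6847^2 + 9*3.6847 + 2 = 89.4704
Step 2: Evaluate g(x).
g(3.6847) = 8*3.6847 - 8 = 21.4776
Step 3: Compute Lagrangian.
L = 89.4704 + 8*21.4776 = 261.2912


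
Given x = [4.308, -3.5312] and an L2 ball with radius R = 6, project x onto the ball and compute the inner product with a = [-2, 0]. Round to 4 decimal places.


Step 1: Compute ||x|| (intermediates to 6 decimals).
||x|| = sqrt(4.308^2 + (-3.5312)^2) = 5.5703
Step 2: Project.
Since ||x|| <= R, proj = x (no scaling needed).
proj(x) = [4.308, -3.5312]
Step 3: Dot product.
a^T * proj(x) = -2*4.308 + 0*(-3.5312) = -8.616


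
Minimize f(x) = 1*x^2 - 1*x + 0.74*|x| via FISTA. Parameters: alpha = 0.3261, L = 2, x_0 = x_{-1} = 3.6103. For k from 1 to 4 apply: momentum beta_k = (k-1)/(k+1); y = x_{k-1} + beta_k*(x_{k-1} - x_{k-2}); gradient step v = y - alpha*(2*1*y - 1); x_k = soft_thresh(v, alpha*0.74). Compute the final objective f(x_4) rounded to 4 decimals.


FISTA on f(x) = 1*x^2 - 1*x + 0.74*|x|
L = 2, alpha = 0.3261
Iteration 1: beta = 0.0, y = 3.6103 + 0.0*(3.6103 - 3.6103) = 3.6103
  grad(y) = 6.2206, v = y - alpha*grad = 1.5818
  prox(v) = soft_thresh(1.5818, 0.2413) = 1.3404
Iteration 2: beta = 0.3333, y = 1.3404 + 0.3333*(1.3404 - 3.6103) = 0.5838
  grad(y) = 0.1677, v = y - alpha*grad = 0.5292
  prox(v) = soft_thresh(0.5292, 0.2413) = 0.2878
Iteration 3: beta = 0.5, y = 0.2878 + 0.5*(0.2878 - 1.3404) = -0.2385
  grad(y) = -1.4769, v = y - alpha*grad = 0.2432
  prox(v) = soft_thresh(0.2432, 0.2413) = 0.0018
Iteration 4: beta = 0.6, y = 0.0018 + 0.6*(0.0018 - 0.2878) = -0.1697
  grad(y) = -1.3395, v = y - alpha*grad = 0.2671
  prox(v) = soft_thresh(0.2671, 0.2413) = 0.0257
f(x_4) = 1*0.0257^2 - 1*0.0257 + 0.74*|0.0257| = -0.006


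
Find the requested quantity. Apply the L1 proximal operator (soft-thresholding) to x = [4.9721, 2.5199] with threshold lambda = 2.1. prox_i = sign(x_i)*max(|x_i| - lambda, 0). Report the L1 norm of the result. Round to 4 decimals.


Soft-thresholding with lambda = 2.1:
prox(4.9721) = sign(4.9721)*max(|4.9721| - 2.1, 0) = 2.8721
prox(2.5199) = sign(2.5199)*max(|2.5199| - 2.1, 0) = 0.4199
prox(x) = [2.8721, 0.4199]
||prox(x)||_1 = 2.8721 + 0.4199 = 3.292


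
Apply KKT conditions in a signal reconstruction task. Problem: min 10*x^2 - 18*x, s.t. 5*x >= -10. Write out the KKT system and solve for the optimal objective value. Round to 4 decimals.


Step 1: Try lambda = 0 (constraint inactive).
Stationarity: 2*10*x - 18 = 0
x* = 18/(2*10) = 0.9
Check constraint: 5*0.9 = 4.5 >= -10 -- satisfied.
Step 2: Compute optimal value.
f(x*) = 10*0.9^2 - 18*0.9 = -8.1


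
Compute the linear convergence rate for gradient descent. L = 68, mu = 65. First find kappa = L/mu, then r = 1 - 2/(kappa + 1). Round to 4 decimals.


Step 1: Compute the condition number.
kappa = L/mu = 68/65 = 1.0462
Step 2: Compute the convergence rate.
r = 1 - 2/(kappa + 1) = 1 - 2*mu/(L + mu) = (L - mu)/(L + mu) = 3/133 = 0.0226


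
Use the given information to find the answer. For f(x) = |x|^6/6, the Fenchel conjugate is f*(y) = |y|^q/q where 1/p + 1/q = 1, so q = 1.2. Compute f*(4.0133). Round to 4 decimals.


The conjugate exponent q satisfies 1/p + 1/q = 1.
p = 6, so q = 6/(6 - 1) = 1.2
|y|^q = 4.0133^1.2 = 5.2991
f*(4.0133) = 5.2991 / 1.2 = 4.4159


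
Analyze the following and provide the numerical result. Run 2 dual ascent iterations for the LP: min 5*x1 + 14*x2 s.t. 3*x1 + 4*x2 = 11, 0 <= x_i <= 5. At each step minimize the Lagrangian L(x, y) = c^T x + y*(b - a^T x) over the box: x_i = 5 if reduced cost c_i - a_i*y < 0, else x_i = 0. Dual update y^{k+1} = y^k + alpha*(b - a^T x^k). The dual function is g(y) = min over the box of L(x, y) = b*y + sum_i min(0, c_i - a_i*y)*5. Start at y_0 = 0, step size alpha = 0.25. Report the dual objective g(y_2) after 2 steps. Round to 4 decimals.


Dual ascent for LP: min 5*x1 + 14*x2, 3*x1 + 4*x2 = 11, 0 <= x_i <= 5
Step 1: y^k = 0.0, reduced costs: (5.0, 14.0)
  x^k = (0.0, 0.0), subgradient = b - a^T x = 11.0
  y^{k+1} = 0.0 + 0.25*11.0 = 2.75
Step 2: y^k = 2.75, reduced costs: (-3.25, 3.0)
  x^k = (5.0, 0.0), subgradient = b - a^T x = -4.0
  y^{k+1} = 2.75 + 0.25*-4.0 = 1.75
Dual objective at y_2 = 1.75: reduced costs (-0.25, 7.0), box minimizer x = (5.0, 0.0)
g(y_2) = b*y + (c1 - a1*y)*x1 + (c2 - a2*y)*x2 = 11*1.75 + (-0.25)*5.0 + 7.0*0.0 = 19.25 - 1.25 + 0.0 = 18.0


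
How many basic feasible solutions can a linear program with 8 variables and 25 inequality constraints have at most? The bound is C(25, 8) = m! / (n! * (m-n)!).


Each vertex corresponds to some choice of n active constraints out of m, so the number of vertices is at most C(m, n) = m! / (n!(m-n)!).
m = 25, n = 8
Numerator: 25 * 24 * 23 * 22 * 21 * 20 * 19 * 18
Denominator: 8! = 40320
C(25, 8) = 1081575


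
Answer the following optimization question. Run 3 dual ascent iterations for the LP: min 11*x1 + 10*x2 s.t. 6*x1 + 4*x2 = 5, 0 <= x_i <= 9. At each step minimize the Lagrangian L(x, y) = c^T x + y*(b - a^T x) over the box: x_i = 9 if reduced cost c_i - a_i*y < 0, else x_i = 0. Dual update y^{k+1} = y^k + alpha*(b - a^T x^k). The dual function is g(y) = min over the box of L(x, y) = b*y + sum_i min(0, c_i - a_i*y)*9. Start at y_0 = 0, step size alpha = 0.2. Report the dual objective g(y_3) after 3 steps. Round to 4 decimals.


Dual ascent for LP: min 11*x1 + 10*x2, 6*x1 + 4*x2 = 5, 0 <= x_i <= 9
Step 1: y^k = 0.0, reduced costs: (11.0, 10.0)
  x^k = (0.0, 0.0), subgradient = b - a^T x = 5.0
  y^{k+1} = 0.0 + 0.2*5.0 = 1.0
Step 2: y^k = 1.0, reduced costs: (5.0, 6.0)
  x^k = (0.0, 0.0), subgradient = b - a^T x = 5.0
  y^{k+1} = 1.0 + 0.2*5.0 = 2.0
Step 3: y^k = 2.0, reduced costs: (-1.0, 2.0)
  x^k = (9.0, 0.0), subgradient = b - a^T x = -49.0
  y^{k+1} = 2.0 + 0.2*-49.0 = -7.8
Dual objective at y_3 = -7.8: reduced costs (57.8, 41.2), box minimizer x = (0.0, 0.0)
g(y_3) = b*y + (c1 - a1*y)*x1 + (c2 - a2*y)*x2 = 5*(-7.8) + 57.8*0.0 + 41.2*0.0 = -39.0 + 0.0 + 0.0 = -39.0


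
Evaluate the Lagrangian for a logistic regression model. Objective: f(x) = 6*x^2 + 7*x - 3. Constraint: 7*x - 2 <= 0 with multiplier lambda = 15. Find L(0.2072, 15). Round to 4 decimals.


Step 1: Evaluate f(x).
f(0.2072) = 6*0.2072^2 + 7*0.2072 - 3 = -1.292
Step 2: Evaluate g(x).
g(0.2072) = 7*0.2072 - 2 = -0.5496
Step 3: Compute Lagrangian.
L = -1.292 + 15*-0.5496 = -9.536


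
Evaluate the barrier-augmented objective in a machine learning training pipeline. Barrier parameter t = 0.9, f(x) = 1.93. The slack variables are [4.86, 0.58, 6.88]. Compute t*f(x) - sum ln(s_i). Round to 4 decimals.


Step 1: Compute log-barrier.
ln values: [1.581, -0.5447, 1.9286]
phi = -(1.581 - 0.5447 + 1.9286) = -2.9649
Step 2: Compute augmented objective.
t*f(x) = 0.9*1.93 = 1.737
Total = 1.737 - 2.9649 = -1.2279


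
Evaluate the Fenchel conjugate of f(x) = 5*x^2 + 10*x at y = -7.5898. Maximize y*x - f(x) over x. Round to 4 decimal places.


f*(y) = sup_x {y*x - a*x^2 - b*x} = sup_x {(y-b)*x - a*x^2}
FOC: (y - b) - 2a*x = 0 => x* = (y - b)/(2a)
x* = (-7.5898 - 10)/(2*5) = -1.759
f*(-7.5898) = (y-b)^2/(4a) = (-7.5898 - 10)^2/(4*5)
= 309.4011/20 = 15.4701


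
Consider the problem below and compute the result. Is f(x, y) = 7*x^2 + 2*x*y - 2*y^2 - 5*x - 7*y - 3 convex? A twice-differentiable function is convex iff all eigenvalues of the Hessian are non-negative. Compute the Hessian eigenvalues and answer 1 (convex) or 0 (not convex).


The Hessian of f(x,y) = 7*x^2 + 2*x*y - 2*y^2 - 5*x - 7*y - 3 is:
H = [[14, 2], [2, -4]]
Trace = 14 - 4 = 10
Determinant = 14*-4 - (2)^2 = -60
Discriminant = (10)^2 - 4*-60 = 340.0
Eigenvalues: lambda_1 = -4.2195, lambda_2 = 14.2195
The function is not convex.

0


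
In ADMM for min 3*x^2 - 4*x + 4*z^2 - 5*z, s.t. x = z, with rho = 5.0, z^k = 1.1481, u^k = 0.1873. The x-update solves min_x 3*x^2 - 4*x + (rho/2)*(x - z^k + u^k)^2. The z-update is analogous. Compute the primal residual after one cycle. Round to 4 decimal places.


ADMM iteration with rho = 5.0, z^k = 1.1481, u^k = 0.1873
Step 1: x-update.
Minimize 3*x^2 - 4*x + (5.0/2)*(x - 1.1481 + 0.1873)^2
FOC: (2*3 + 5.0)*x = 4 + 5.0*(1.1481 - 0.1873)
x^{k+1} = 0.8004
Step 2: z-update.
Minimize 4*z^2 - 5*z + (5.0/2)*(0.8004 - z + 0.1873)^2
FOC: (2*4 + 5.0)*z = 5 + 5.0*(0.8004 + 0.1873)
z^{k+1} = 0.7645
Step 3: u-update.
u^{k+1} = 0.1873 + 0.8004 - 0.7645 = 0.2232
Step 4: Primal residual = |0.8004 - 0.7645| = 0.0359


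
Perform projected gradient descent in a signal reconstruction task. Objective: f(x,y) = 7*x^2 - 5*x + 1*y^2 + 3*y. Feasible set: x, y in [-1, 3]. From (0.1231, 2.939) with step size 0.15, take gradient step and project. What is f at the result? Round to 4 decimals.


Step 1: Compute gradient at (0.1231, 2.939).
grad_x = 2*7*0.1231 - 5 = -3.2766
grad_y = 2*1*2.939 + 3 = 8.878
Step 2: Gradient step.
x_raw = 0.1231 - 0.15*-3.2766 = 0.6146
y_raw = 2.939 - 0.15*8.878 = 1.6073
Step 3: Project onto [-1, 3].
x_proj = clip(0.6146) = 0.6146
y_proj = clip(1.6073) = 1.6073
Step 4: Evaluate f.
f(0.6146, 1.6073) = 6.9764


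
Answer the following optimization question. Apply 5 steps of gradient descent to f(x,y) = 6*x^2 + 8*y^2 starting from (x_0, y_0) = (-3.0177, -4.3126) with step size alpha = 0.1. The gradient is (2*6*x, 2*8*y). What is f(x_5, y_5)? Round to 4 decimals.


Gradient descent on f(x,y) = 6*x^2 + 8*y^2.
Starting point: (-3.0177, -4.3126), alpha = 0.1
Step 1: grad_x = 2*6*-3.0177 = -36.2124, grad_y = 2*8*-4.3126 = -69.0016
  x_1 = -3.0177 - 0.1*-36.2124 = 0.6035
  y_1 = -4.3126 - 0.1*-69.0016 = 2.5876
Step 2: grad_x = 2*6*0.6035 = 7.2425, grad_y = 2*8*2.5876 = 41.401
  x_2 = 0.6035 - 0.1*7.2425 = -0.1207
  y_2 = 2.5876 - 0.1*41.401 = -1.5525
Step 3: grad_x = 2*6*-0.1207 = -1.4485, grad_y = 2*8*-1.5525 = -24.8406
  x_3 = -0.1207 - 0.1*-1.4485 = 0.0241
  y_3 = -1.5525 - 0.1*-24.8406 = 0.9315
Step 4: grad_x = 2*6*0.0241 = 0.2897, grad_y = 2*8*0.9315 = 14.9043
  x_4 = 0.0241 - 0.1*0.2897 = -0.0048
  y_4 = 0.9315 - 0.1*14.9043 = -0.5589
Step 5: grad_x = 2*6*-0.0048 = -0.0579, grad_y = 2*8*-0.5589 = -8.9426
  x_5 = -0.0048 - 0.1*-0.0579 = 0.001
  y_5 = -0.5589 - 0.1*-8.9426 = 0.3353
f(0.001, 0.3353) = 6*0.001^2 + 8*0.3353^2 = 0.8997


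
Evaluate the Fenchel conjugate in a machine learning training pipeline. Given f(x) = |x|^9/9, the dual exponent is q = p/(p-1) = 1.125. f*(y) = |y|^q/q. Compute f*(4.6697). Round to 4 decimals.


The conjugate exponent q satisfies 1/p + 1/q = 1.
p = 9, so q = 9/(9 - 1) = 1.125
|y|^q = 4.6697^1.125 = 5.6617
f*(4.6697) = 5.6617 / 1.125 = 5.0327


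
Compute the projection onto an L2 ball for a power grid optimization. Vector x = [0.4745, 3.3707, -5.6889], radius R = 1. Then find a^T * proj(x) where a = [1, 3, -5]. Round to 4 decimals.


Step 1: Compute ||x|| (intermediates to 6 decimals).
||x|| = sqrt(0.4745^2 + 3.3707^2 + (-5.6889)^2) = 6.629506
Step 2: Project.
Since ||x|| > R, scale = R/||x|| = 1/6.629506 = 0.150841, proj(x) = scale * x
proj(x) = [0.071574, 0.50844, -0.858119]
Step 3: Dot product.
a^T * proj(x) = 1*0.071574 + 3*0.50844 - 5*(-0.858119) = 5.8875


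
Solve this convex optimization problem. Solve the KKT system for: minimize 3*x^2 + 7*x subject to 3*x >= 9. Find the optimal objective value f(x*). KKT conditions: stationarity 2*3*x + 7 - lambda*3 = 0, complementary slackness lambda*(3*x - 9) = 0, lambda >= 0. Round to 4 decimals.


Step 1: Try lambda = 0 (constraint inactive).
x_unc = -7/(2*3) = -1.1667
Check: 3*-1.1667 = -3.5001 < 9 -- violated!
Step 2: Constraint must be active: 3*x = 9
x* = 9/3 = 3.0
lambda = (2*3*3.0 + 7)/3 = 8.3333
Step 3: Compute optimal value.
f(x*) = 3*3.0^2 + 7*3.0 = 48.0


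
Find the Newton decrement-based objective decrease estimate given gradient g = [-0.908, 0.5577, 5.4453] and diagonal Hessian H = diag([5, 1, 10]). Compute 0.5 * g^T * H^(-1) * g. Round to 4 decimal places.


Step 1: H is diagonal, so H^(-1) * g = [-0.1816, 0.5577, 0.5445].
Step 2: g^T H^(-1) g = sum_i g_i^2 / H_ii
  = (-0.908)^2/5 + (0.5577)^2/1 + (5.4453)^2/10
  = 0.1649 + 0.311 + 2.9651 = 3.4411
Step 3: Objective decrease = 0.5 * g^T H^(-1) g = 1.7205


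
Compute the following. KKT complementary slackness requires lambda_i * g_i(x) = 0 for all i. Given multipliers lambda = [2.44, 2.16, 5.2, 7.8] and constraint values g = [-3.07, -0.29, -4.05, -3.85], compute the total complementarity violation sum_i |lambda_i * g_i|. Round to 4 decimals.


KKT complementary slackness check:
lambda_1 * g_1 = 2.44 * -3.07 = -7.4908
lambda_2 * g_2 = 2.16 * -0.29 = -0.6264
lambda_3 * g_3 = 5.2 * -4.05 = -21.06
lambda_4 * g_4 = 7.8 * -3.85 = -30.03
Total violation = 7.4908 + 0.6264 + 21.06 + 30.03 = 59.2072


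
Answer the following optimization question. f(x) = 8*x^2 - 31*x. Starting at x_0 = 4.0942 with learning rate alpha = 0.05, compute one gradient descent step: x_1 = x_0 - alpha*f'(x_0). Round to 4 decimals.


We compute the gradient at x_0 and apply the update.
f'(x) = 16*x - 31
f'(4.0942) = 16*4.0942 - 31 = 34.5072
x_1 = 4.0942 - 0.05*34.5072 = 2.3688


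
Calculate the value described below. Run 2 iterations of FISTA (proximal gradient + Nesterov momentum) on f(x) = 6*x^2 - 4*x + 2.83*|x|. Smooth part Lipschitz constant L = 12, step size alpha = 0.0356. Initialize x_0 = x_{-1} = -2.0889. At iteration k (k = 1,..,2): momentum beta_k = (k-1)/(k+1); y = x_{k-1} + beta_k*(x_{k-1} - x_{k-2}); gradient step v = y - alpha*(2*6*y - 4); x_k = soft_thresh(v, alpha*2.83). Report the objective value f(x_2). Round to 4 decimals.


FISTA on f(x) = 6*x^2 - 4*x + 2.83*|x|
L = 12, alpha = 0.0356
Iteration 1: beta = 0.0, y = -2.0889 + 0.0*(-2.0889 + 2.0889) = -2.0889
  grad(y) = -29.0668, v = y - alpha*grad = -1.0541
  prox(v) = soft_thresh(-1.0541, 0.1007) = -0.9534
Iteration 2: beta = 0.3333, y = -0.9534 + 0.3333*(-0.9534 + 2.0889) = -0.5749
  grad(y) = -10.8984, v = y - alpha*grad = -0.1869
  prox(v) = soft_thresh(-0.1869, 0.1007) = -0.0861
f(x_2) = 6*(-0.0861)^2 - 4*(-0.0861) + 2.83*|-0.0861| = 0.6328


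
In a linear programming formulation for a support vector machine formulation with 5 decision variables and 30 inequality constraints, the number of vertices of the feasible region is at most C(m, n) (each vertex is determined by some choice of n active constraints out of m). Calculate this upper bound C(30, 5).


Each vertex corresponds to some choice of n active constraints out of m, so the number of vertices is at most C(m, n) = m! / (n!(m-n)!).
m = 30, n = 5
Numerator: 30 * 29 * 28 * 27 * 26
Denominator: 5! = 120
C(30, 5) = 142506


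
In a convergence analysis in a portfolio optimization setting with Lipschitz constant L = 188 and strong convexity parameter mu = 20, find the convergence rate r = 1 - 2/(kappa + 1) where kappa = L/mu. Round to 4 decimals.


Step 1: Compute the condition number.
kappa = L/mu = 188/20 = 9.4
Step 2: Compute the convergence rate.
r = 1 - 2/(kappa + 1) = 1 - 2*mu/(L + mu) = (L - mu)/(L + mu) = 168/208 = 0.8077


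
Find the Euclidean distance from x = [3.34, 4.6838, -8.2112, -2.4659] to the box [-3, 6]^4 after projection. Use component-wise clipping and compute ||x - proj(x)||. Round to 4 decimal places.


Project each component onto [-3, 6].
clip(3.34) = 3.34, clip(4.6838) = 4.6838, clip(-8.2112) = -3.0, clip(-2.4659) = -2.4659
Projection = [3.34, 4.6838, -3.0, -2.4659]
Squared diffs: [0.0, 0.0, 27.1566, 0.0]
Distance = sqrt(27.1566) = 5.2112


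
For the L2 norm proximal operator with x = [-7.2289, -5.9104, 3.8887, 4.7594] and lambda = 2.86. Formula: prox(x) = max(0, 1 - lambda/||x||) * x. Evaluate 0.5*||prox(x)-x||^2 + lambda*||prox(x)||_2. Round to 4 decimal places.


Step 1: Compute ||x||.
||x|| = 11.1787
Step 2: Compute scaling factor.
scale = max(0, 1 - 2.86/11.1787) = 0.7442
Step 3: prox(x) = [-5.3794, -4.3983, 2.8938, 3.5417]
||prox(x)|| = 8.3187
Step 4: Proximal objective.
0.5*||prox-x||^2 = 4.0898
lambda*||prox|| = 23.7915
Total = 27.8813


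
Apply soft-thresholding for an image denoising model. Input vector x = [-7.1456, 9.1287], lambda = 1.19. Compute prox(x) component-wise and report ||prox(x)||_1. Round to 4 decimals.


Soft-thresholding with lambda = 1.19:
prox(-7.1456) = sign(-7.1456)*max(|-7.1456| - 1.19, 0) = -5.9556
prox(9.1287) = sign(9.1287)*max(|9.1287| - 1.19, 0) = 7.9387
prox(x) = [-5.9556, 7.9387]
||prox(x)||_1 = 5.9556 + 7.9387 = 13.8943


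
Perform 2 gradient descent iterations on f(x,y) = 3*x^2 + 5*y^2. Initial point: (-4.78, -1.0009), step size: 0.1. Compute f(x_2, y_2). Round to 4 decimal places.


Gradient descent on f(x,y) = 3*x^2 + 5*y^2.
Starting point: (-4.78, -1.0009), alpha = 0.1
Step 1: grad_x = 2*3*-4.78 = -28.68, grad_y = 2*5*-1.0009 = -10.009
  x_1 = -4.78 - 0.1*-28.68 = -1.912
  y_1 = -1.0009 - 0.1*-10.009 = 0.0
Step 2: grad_x = 2*3*-1.912 = -11.472, grad_y = 2*5*0.0 = 0.0
  x_2 = -1.912 - 0.1*-11.472 = -0.7648
  y_2 = 0.0 - 0.1*0.0 = 0.0
f(-0.7648, 0.0) = 3*(-0.7648)^2 + 5*0.0^2 = 1.7548


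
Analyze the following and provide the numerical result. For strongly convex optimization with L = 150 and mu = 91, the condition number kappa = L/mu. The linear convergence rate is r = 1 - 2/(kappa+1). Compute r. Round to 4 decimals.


Step 1: Compute the condition number.
kappa = L/mu = 150/91 = 1.6484
Step 2: Compute the convergence rate.
r = 1 - 2/(kappa + 1) = 1 - 2*mu/(L + mu) = (L - mu)/(L + mu) = 59/241 = 0.2448


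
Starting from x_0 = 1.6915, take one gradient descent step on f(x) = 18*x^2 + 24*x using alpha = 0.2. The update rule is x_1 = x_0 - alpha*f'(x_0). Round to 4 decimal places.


We compute the gradient at x_0 and apply the update.
f'(x) = 36*x + 24
f'(1.6915) = 36*1.6915 + 24 = 84.894
x_1 = 1.6915 - 0.2*84.894 = -15.2873


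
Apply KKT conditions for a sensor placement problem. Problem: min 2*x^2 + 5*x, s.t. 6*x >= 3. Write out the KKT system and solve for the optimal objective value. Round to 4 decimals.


Step 1: Try lambda = 0 (constraint inactive).
x_unc = -5/(2*2) = -1.25
Check: 6*-1.25 = -7.5 < 3 -- violated!
Step 2: Constraint must be active: 6*x = 3
x* = 3/6 = 0.5
lambda = (2*2*0.5 + 5)/6 = 1.1667
Step 3: Compute optimal value.
f(x*) = 2*0.5^2 + 5*0.5 = 3.0


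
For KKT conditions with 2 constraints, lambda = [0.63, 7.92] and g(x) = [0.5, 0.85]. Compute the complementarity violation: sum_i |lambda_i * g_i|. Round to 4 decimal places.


KKT complementary slackness check:
lambda_1 * g_1 = 0.63 * 0.5 = 0.315
lambda_2 * g_2 = 7.92 * 0.85 = 6.732
Total violation = 0.315 + 6.732 = 7.047


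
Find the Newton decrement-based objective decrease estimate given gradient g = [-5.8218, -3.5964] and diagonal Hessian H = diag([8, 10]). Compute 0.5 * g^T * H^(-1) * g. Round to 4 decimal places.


Step 1: H is diagonal, so H^(-1) * g = [-0.7277, -0.3596].
Step 2: g^T H^(-1) g = sum_i g_i^2 / H_ii
  = (-5.8218)^2/8 + (-3.5964)^2/10
  = 4.2367 + 1.2934 = 5.5301
Step 3: Objective decrease = 0.5 * g^T H^(-1) g = 2.765


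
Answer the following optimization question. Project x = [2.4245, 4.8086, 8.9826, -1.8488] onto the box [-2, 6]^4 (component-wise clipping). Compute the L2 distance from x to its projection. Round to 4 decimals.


Project each component onto [-2, 6].
clip(2.4245) = 2.4245, clip(4.8086) = 4.8086, clip(8.9826) = 6.0, clip(-1.8488) = -1.8488
Projection = [2.4245, 4.8086, 6.0, -1.8488]
Squared diffs: [0.0, 0.0, 8.8959, 0.0]
Distance = sqrt(8.8959) = 2.9826


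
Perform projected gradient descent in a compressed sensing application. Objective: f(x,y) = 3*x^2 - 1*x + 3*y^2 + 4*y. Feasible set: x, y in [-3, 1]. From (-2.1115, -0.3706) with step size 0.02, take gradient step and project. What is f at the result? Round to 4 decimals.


Step 1: Compute gradient at (-2.1115, -0.3706).
grad_x = 2*3*-2.1115 - 1 = -13.669
grad_y = 2*3*-0.3706 + 4 = 1.7764
Step 2: Gradient step.
x_raw = -2.1115 - 0.02*-13.669 = -1.8381
y_raw = -0.3706 - 0.02*1.7764 = -0.4061
Step 3: Project onto [-3, 1].
x_proj = clip(-1.8381) = -1.8381
y_proj = clip(-0.4061) = -0.4061
Step 4: Evaluate f.
f(-1.8381, -0.4061) = 10.8445


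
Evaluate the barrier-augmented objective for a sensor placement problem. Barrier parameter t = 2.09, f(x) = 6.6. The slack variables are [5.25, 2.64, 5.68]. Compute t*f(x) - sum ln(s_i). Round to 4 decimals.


Step 1: Compute log-barrier.
ln values: [1.6582, 0.9708, 1.737]
phi = -(1.6582 + 0.9708 + 1.737) = -4.366
Step 2: Compute augmented objective.
t*f(x) = 2.09*6.6 = 13.794
Total = 13.794 - 4.366 = 9.428


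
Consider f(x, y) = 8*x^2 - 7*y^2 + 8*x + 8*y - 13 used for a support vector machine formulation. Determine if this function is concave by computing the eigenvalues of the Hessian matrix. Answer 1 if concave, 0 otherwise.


The Hessian of f(x,y) = 8*x^2 - 7*y^2 + 8*x + 8*y - 13 is:
H = [[16, 0], [0, -14]]
Trace = 16 - 14 = 2
Determinant = 16*-14 - (0)^2 = -224
Discriminant = (2)^2 - 4*-224 = 900.0
Eigenvalues: lambda_1 = -14.0, lambda_2 = 16.0
The function is not concave.

0
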